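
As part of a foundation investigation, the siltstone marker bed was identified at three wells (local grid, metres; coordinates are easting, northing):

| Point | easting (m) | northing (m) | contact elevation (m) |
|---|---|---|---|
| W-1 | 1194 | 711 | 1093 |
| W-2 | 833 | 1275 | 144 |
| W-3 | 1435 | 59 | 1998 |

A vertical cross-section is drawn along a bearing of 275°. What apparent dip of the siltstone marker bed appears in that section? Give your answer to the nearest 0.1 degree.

49.5°

Two edge vectors: W-1→W-2 = (-361, 564, -949), W-1→W-3 = (241, -652, 905).
Normal n = (W-1→W-2) × (W-1→W-3) = (-108328, 97996, 99448).
So ∂z/∂easting = −n_x/n_z = 1.08929 and ∂z/∂northing = −n_y/n_z = −0.98540.
Unit vector along 275° is (sin 275°, cos 275°) = (-0.9962, 0.0872).
Slope in that direction = a·(-0.9962) + b·(0.0872) = −1.17103.
Apparent dip = arctan|1.17103| = 49.5° (true dip is 55.8°, so apparent ≤ true as expected).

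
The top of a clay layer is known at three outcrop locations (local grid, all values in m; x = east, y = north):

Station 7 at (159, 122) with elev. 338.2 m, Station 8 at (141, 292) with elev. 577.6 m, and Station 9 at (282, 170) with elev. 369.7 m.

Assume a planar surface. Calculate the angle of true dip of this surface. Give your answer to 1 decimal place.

54.6°

Let the plane be z = a·x + b·y + c.
Station 8−Station 7: −18a + 170b = 239.4;  Station 9−Station 7: 123a + 48b = 31.5.
Solving gives a = −0.28181, b = 1.37840.
Gradient magnitude |∇z| = √(a² + b²) = √(0.07942 + 1.89998) = 1.40691.
True dip = arctan(1.40691) = 54.6°, dipping toward SSE (azimuth ≈ 168°).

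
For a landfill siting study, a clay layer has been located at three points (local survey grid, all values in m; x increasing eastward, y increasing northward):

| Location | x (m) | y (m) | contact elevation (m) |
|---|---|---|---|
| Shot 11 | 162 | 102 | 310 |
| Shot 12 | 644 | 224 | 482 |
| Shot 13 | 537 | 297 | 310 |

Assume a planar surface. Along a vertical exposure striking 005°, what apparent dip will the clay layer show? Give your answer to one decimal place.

Two edge vectors: Shot 11→Shot 12 = (482, 122, 172), Shot 11→Shot 13 = (375, 195, 0).
Normal n = (Shot 11→Shot 12) × (Shot 11→Shot 13) = (-33540, 64500, 48240).
So ∂z/∂x = −n_x/n_z = 0.69527 and ∂z/∂y = −n_y/n_z = −1.33706.
Unit vector along 005° is (sin 5°, cos 5°) = (0.0872, 0.9962).
Slope in that direction = a·(0.0872) + b·(0.9962) = −1.27138.
Apparent dip = arctan|1.27138| = 51.8° (true dip is 56.4°, so apparent ≤ true as expected).

51.8°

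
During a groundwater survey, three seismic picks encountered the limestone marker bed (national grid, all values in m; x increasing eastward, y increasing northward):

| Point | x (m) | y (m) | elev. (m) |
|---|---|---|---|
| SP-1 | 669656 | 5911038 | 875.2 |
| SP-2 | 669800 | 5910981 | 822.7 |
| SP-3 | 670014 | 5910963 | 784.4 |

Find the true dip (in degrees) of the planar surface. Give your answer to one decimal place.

31.4°

Two edge vectors: SP-1→SP-2 = (144, -57, -52.5), SP-1→SP-3 = (358, -75, -90.8).
Normal n = (SP-1→SP-2) × (SP-1→SP-3) = (1238.1, -5719.8, 9606).
So ∂z/∂x = −n_x/n_z = −0.12889 and ∂z/∂y = −n_y/n_z = 0.59544.
Gradient magnitude |∇z| = √(a² + b²) = √(0.01661 + 0.35455) = 0.60923.
True dip = arctan(0.60923) = 31.4°, dipping toward SSE (azimuth ≈ 168°).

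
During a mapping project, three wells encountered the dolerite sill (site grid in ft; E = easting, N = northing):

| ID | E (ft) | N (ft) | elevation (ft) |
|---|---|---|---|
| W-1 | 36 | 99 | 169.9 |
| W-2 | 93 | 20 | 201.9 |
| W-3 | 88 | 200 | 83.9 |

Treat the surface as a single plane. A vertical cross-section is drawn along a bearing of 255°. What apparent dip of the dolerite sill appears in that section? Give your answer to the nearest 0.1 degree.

Two edge vectors: W-1→W-2 = (57, -79, 32), W-1→W-3 = (52, 101, -86).
Normal n = (W-1→W-2) × (W-1→W-3) = (3562, 6566, 9865).
So ∂z/∂E = −n_x/n_z = −0.36107 and ∂z/∂N = −n_y/n_z = −0.66559.
Unit vector along 255° is (sin 255°, cos 255°) = (-0.9659, -0.2588).
Slope in that direction = a·(-0.9659) + b·(-0.2588) = 0.52104.
Apparent dip = arctan|0.52104| = 27.5° (true dip is 37.1°, so apparent ≤ true as expected).

27.5°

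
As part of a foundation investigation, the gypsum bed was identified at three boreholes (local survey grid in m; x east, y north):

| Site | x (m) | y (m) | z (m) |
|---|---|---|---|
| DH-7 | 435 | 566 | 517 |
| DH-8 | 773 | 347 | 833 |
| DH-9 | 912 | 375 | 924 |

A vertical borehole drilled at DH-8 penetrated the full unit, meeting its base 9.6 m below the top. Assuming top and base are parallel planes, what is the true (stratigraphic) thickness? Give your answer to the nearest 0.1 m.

Let the plane be z = a·x + b·y + c.
DH-8−DH-7: 338a − 219b = 316;  DH-9−DH-7: 477a − 191b = 407.
Solving gives a = 0.72114, b = −0.32993.
|∇z| = √(a²+b²) = 0.79303, so dip δ = arctan(0.79303) = 38.42°.
True thickness = vertical thickness × cos δ = 9.6 × cos 38.42° = 7.5 m.

7.5 m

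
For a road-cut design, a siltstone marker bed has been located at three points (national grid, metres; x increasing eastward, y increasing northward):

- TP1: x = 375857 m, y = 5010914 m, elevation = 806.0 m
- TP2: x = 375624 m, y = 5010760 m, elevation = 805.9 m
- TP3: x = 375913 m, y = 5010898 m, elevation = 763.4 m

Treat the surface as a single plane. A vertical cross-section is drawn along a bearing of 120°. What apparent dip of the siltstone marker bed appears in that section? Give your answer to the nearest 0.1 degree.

40.8°

Let the plane be z = a·x + b·y + c.
TP2−TP1: −233a − 154b = −0.1;  TP3−TP1: 56a − 16b = −42.6.
Solving gives a = −0.53099, b = 0.80403.
Unit vector along 120° is (sin 120°, cos 120°) = (0.8660, -0.5000).
Slope in that direction = a·(0.8660) + b·(-0.5000) = −0.86187.
Apparent dip = arctan|0.86187| = 40.8° (true dip is 43.9°, so apparent ≤ true as expected).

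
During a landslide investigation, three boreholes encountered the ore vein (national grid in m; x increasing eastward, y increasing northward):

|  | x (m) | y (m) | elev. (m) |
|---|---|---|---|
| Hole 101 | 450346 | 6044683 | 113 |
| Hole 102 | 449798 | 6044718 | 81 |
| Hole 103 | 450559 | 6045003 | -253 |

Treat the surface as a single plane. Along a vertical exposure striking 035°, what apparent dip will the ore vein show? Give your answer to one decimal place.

Two edge vectors: Hole 101→Hole 102 = (-548, 35, -32), Hole 101→Hole 103 = (213, 320, -366).
Normal n = (Hole 101→Hole 102) × (Hole 101→Hole 103) = (-2570, -207384, -182815).
So ∂z/∂x = −n_x/n_z = −0.01406 and ∂z/∂y = −n_y/n_z = −1.13439.
Unit vector along 035° is (sin 35°, cos 35°) = (0.5736, 0.8192).
Slope in that direction = a·(0.5736) + b·(0.8192) = −0.93730.
Apparent dip = arctan|0.93730| = 43.1° (true dip is 48.6°, so apparent ≤ true as expected).

43.1°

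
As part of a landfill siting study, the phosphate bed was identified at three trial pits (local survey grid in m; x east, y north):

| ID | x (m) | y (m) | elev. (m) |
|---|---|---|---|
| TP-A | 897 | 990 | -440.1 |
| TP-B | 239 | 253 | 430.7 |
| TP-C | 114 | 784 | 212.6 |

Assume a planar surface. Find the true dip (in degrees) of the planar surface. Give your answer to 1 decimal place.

41.7°

Two edge vectors: TP-A→TP-B = (-658, -737, 870.8), TP-A→TP-C = (-783, -206, 652.7).
Normal n = (TP-A→TP-B) × (TP-A→TP-C) = (-301655.1, -252359.8, -441523).
So ∂z/∂x = −n_x/n_z = −0.68321 and ∂z/∂y = −n_y/n_z = −0.57157.
Gradient magnitude |∇z| = √(a² + b²) = √(0.46678 + 0.32669) = 0.89077.
True dip = arctan(0.89077) = 41.7°, dipping toward NE (azimuth ≈ 050°).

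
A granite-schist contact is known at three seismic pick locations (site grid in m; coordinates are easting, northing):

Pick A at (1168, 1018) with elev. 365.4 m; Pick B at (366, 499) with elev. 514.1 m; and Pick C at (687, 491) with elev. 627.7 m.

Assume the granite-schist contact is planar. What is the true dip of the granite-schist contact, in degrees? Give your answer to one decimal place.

Two edge vectors: Pick A→Pick B = (-802, -519, 148.7), Pick A→Pick C = (-481, -527, 262.3).
Normal n = (Pick A→Pick B) × (Pick A→Pick C) = (-57768.8, 138839.9, 173015).
So ∂z/∂easting = −n_x/n_z = 0.33389 and ∂z/∂northing = −n_y/n_z = −0.80247.
Gradient magnitude |∇z| = √(a² + b²) = √(0.11149 + 0.64396) = 0.86917.
True dip = arctan(0.86917) = 41.0°, dipping toward NNW (azimuth ≈ 337°).

41.0°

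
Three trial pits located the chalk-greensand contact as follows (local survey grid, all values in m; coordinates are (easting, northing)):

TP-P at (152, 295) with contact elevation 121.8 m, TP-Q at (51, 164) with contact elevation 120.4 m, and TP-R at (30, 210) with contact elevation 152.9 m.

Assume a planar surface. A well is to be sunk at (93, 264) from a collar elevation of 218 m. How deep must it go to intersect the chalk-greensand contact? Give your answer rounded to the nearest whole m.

Let the plane be z = a·E + b·N + c.
TP-Q−TP-P: −101a − 131b = −1.4;  TP-R−TP-P: −122a − 85b = 31.1.
Solving gives a = −0.56686, b = 0.44774.
Then c = 121.8 − a·152 − b·295 = 75.88.
At (93, 264): z_contact = −52.7 + 118.2 + 75.88 = 141.4 m.
Depth below ground = 218 − 141.4 = 77 m.

77 m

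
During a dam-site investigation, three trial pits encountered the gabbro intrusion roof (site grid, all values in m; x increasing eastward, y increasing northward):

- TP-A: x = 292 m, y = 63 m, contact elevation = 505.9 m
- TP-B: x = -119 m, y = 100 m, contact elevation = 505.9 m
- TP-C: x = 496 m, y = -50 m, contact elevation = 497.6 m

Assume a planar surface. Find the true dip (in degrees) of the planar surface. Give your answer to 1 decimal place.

Let the plane be z = a·x + b·y + c.
TP-B−TP-A: −411a + 37b = 0;  TP-C−TP-A: 204a − 113b = −8.3.
Solving gives a = 0.00790, b = 0.08771.
Gradient magnitude |∇z| = √(a² + b²) = √(0.00006 + 0.00769) = 0.08806.
True dip = arctan(0.08806) = 5.0°, dipping toward S (azimuth ≈ 185°).

5.0°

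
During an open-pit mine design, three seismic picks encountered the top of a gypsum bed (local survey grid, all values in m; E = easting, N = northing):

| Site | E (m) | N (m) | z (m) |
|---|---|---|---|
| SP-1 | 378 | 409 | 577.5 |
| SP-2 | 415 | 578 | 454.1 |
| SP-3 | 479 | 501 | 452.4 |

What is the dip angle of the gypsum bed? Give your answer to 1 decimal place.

42.5°

Two edge vectors: SP-1→SP-2 = (37, 169, -123.4), SP-1→SP-3 = (101, 92, -125.1).
Normal n = (SP-1→SP-2) × (SP-1→SP-3) = (-9789.1, -7834.7, -13665).
So ∂z/∂E = −n_x/n_z = −0.71636 and ∂z/∂N = −n_y/n_z = −0.57334.
Gradient magnitude |∇z| = √(a² + b²) = √(0.51318 + 0.32872) = 0.91755.
True dip = arctan(0.91755) = 42.5°, dipping toward NE (azimuth ≈ 051°).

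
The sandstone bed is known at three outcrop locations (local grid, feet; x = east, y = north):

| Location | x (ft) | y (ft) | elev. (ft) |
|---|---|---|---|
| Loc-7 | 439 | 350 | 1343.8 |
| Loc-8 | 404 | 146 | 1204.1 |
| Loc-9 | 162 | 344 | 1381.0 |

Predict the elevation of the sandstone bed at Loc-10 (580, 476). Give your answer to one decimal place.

1412.2 ft

Let the plane be z = a·x + b·y + c.
Loc-8−Loc-7: −35a − 204b = −139.7;  Loc-9−Loc-7: −277a − 6b = 37.2.
Solving gives a = −0.14969, b = 0.71049.
Then c = 1343.8 − a·439 − b·350 = 1160.84.
At (580, 476): z = −86.8 + 338.2 + 1160.84 = 1412.2 ft.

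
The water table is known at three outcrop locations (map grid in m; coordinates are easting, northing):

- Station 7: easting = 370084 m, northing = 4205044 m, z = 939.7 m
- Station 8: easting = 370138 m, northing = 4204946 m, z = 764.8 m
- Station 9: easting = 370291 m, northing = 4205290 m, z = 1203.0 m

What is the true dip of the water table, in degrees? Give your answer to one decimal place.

57.8°

Let the plane be z = a·easting + b·northing + c.
Station 8−Station 7: 54a − 98b = −174.9;  Station 9−Station 7: 207a + 246b = 263.3.
Solving gives a = −0.51302, b = 1.50201.
Gradient magnitude |∇z| = √(a² + b²) = √(0.26319 + 2.25604) = 1.58721.
True dip = arctan(1.58721) = 57.8°, dipping toward SSE (azimuth ≈ 161°).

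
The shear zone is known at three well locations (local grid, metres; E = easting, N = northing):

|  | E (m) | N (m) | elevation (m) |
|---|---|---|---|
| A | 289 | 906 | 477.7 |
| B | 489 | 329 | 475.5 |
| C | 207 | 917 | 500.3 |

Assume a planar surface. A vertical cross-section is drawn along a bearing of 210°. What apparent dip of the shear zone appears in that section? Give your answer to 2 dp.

Let the plane be z = a·E + b·N + c.
B−A: 200a − 577b = −2.2;  C−A: −82a + 11b = 22.6.
Solving gives a = −0.28851, b = −0.09619.
Unit vector along 210° is (sin 210°, cos 210°) = (-0.5000, -0.8660).
Slope in that direction = a·(-0.5000) + b·(-0.8660) = 0.22756.
Apparent dip = arctan|0.22756| = 12.82° (true dip is 16.9°, so apparent ≤ true as expected).

12.82°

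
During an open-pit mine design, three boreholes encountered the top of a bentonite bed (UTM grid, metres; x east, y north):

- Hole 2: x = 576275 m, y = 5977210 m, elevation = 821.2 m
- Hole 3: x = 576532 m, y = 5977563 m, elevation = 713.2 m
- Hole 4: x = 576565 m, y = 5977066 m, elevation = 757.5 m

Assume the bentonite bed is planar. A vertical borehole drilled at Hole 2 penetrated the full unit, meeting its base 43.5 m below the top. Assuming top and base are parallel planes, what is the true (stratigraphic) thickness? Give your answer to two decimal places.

Let the plane be z = a·x + b·y + c.
Hole 3−Hole 2: 257a + 353b = −108;  Hole 4−Hole 2: 290a − 144b = −63.7.
Solving gives a = −0.27291, b = −0.10726.
|∇z| = √(a²+b²) = 0.29323, so dip δ = arctan(0.29323) = 16.34°.
True thickness = vertical thickness × cos δ = 43.5 × cos 16.34° = 41.74 m.

41.74 m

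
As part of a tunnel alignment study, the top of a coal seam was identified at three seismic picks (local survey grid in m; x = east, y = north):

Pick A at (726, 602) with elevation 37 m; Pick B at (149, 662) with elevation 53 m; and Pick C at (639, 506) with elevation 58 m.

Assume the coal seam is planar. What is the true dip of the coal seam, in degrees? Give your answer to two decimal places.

Two edge vectors: Pick A→Pick B = (-577, 60, 16), Pick A→Pick C = (-87, -96, 21).
Normal n = (Pick A→Pick B) × (Pick A→Pick C) = (2796, 10725, 60612).
So ∂z/∂x = −n_x/n_z = −0.04613 and ∂z/∂y = −n_y/n_z = −0.17695.
Gradient magnitude |∇z| = √(a² + b²) = √(0.00213 + 0.03131) = 0.18286.
True dip = arctan(0.18286) = 10.36°, dipping toward NNE (azimuth ≈ 015°).

10.36°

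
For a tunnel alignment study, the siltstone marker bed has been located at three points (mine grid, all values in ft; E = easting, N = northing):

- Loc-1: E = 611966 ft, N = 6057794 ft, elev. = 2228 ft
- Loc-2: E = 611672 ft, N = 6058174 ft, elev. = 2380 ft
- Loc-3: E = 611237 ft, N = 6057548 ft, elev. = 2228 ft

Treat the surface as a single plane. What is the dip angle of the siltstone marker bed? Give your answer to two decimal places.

18.51°

Let the plane be z = a·E + b·N + c.
Loc-2−Loc-1: −294a + 380b = 152;  Loc-3−Loc-1: −729a − 246b = 0.
Solving gives a = −0.10703, b = 0.31719.
Gradient magnitude |∇z| = √(a² + b²) = √(0.01146 + 0.10061) = 0.33476.
True dip = arctan(0.33476) = 18.51°, dipping toward SSE (azimuth ≈ 161°).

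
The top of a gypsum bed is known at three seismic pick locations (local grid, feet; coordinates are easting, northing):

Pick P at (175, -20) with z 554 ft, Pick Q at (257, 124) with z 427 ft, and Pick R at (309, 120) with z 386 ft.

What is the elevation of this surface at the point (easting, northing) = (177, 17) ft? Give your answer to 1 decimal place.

537.0 ft

Let the plane be z = a·easting + b·northing + c.
Pick Q−Pick P: 82a + 144b = −127;  Pick R−Pick P: 134a + 140b = −168.
Solving gives a = −0.82037, b = −0.41479.
Then c = 554 − a·175 − b·-20 = 689.27.
At (177, 17): z = −145.2 − 7.1 + 689.27 = 537.0 ft.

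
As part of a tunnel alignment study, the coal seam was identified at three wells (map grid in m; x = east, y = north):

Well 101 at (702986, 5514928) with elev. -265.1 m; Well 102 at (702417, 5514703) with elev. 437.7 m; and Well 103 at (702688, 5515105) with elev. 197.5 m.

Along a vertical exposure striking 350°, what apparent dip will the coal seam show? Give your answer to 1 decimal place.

28.9°

Two edge vectors: Well 101→Well 102 = (-569, -225, 702.8), Well 101→Well 103 = (-298, 177, 462.6).
Normal n = (Well 101→Well 102) × (Well 101→Well 103) = (-228480.6, 53785, -167763).
So ∂z/∂x = −n_x/n_z = −1.36192 and ∂z/∂y = −n_y/n_z = 0.32060.
Unit vector along 350° is (sin 350°, cos 350°) = (-0.1736, 0.9848).
Slope in that direction = a·(-0.1736) + b·(0.9848) = 0.55223.
Apparent dip = arctan|0.55223| = 28.9° (true dip is 54.4°, so apparent ≤ true as expected).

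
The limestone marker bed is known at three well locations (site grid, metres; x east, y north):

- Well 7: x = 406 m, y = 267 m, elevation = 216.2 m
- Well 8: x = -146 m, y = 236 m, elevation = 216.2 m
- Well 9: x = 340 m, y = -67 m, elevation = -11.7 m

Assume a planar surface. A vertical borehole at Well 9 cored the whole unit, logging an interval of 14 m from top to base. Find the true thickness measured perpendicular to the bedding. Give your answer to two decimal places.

11.52 m

Two edge vectors: Well 7→Well 8 = (-552, -31, 0), Well 7→Well 9 = (-66, -334, -227.9).
Normal n = (Well 7→Well 8) × (Well 7→Well 9) = (7064.9, -125800.8, 182322).
So ∂z/∂x = −n_x/n_z = −0.03875 and ∂z/∂y = −n_y/n_z = 0.68999.
|∇z| = √(a²+b²) = 0.69108, so dip δ = arctan(0.69108) = 34.65°.
True thickness = vertical thickness × cos δ = 14 × cos 34.65° = 11.52 m.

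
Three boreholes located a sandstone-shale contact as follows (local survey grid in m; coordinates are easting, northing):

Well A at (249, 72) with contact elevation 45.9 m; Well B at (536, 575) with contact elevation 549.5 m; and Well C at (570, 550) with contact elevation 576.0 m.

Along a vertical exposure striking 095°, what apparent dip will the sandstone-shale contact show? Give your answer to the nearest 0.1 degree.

45.8°

Two edge vectors: Well A→Well B = (287, 503, 503.6), Well A→Well C = (321, 478, 530.1).
Normal n = (Well A→Well B) × (Well A→Well C) = (25919.5, 9516.9, -24277).
So ∂z/∂easting = −n_x/n_z = 1.06766 and ∂z/∂northing = −n_y/n_z = 0.39201.
Unit vector along 095° is (sin 95°, cos 95°) = (0.9962, -0.0872).
Slope in that direction = a·(0.9962) + b·(-0.0872) = 1.02943.
Apparent dip = arctan|1.02943| = 45.8° (true dip is 48.7°, so apparent ≤ true as expected).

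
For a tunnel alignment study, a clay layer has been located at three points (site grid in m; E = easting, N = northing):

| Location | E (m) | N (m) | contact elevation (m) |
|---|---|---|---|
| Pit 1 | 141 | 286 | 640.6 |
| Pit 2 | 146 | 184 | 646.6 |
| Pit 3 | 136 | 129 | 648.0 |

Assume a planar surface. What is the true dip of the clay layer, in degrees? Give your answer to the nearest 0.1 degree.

8.7°

Two edge vectors: Pit 1→Pit 2 = (5, -102, 6), Pit 1→Pit 3 = (-5, -157, 7.4).
Normal n = (Pit 1→Pit 2) × (Pit 1→Pit 3) = (187.2, -67, -1295).
So ∂z/∂E = −n_x/n_z = 0.14456 and ∂z/∂N = −n_y/n_z = −0.05174.
Gradient magnitude |∇z| = √(a² + b²) = √(0.02090 + 0.00268) = 0.15354.
True dip = arctan(0.15354) = 8.7°, dipping toward WNW (azimuth ≈ 290°).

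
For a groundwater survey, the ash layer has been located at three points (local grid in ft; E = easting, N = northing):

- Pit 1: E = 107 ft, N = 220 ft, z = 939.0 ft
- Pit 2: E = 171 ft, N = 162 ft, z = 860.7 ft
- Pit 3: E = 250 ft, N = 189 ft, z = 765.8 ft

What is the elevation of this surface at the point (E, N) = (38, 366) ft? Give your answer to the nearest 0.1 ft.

Two edge vectors: Pit 1→Pit 2 = (64, -58, -78.3), Pit 1→Pit 3 = (143, -31, -173.2).
Normal n = (Pit 1→Pit 2) × (Pit 1→Pit 3) = (7618.3, -112.1, 6310).
So ∂z/∂E = −n_x/n_z = −1.20734 and ∂z/∂N = −n_y/n_z = 0.01777.
Intercept c from Pit 1: 939 + 129.19 − 3.91 = 1064.28.
At (38, 366): z = −45.9 + 6.5 + 1064.28 = 1024.9 ft.

1024.9 ft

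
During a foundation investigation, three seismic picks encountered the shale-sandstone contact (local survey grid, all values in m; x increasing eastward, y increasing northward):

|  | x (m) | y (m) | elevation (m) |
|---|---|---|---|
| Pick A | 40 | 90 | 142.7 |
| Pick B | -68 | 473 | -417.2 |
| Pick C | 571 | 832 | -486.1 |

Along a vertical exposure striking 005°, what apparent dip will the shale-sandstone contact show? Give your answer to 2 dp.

50.88°

Two edge vectors: Pick A→Pick B = (-108, 383, -559.9), Pick A→Pick C = (531, 742, -628.8).
Normal n = (Pick A→Pick B) × (Pick A→Pick C) = (174615.4, -365217.3, -283509).
So ∂z/∂x = −n_x/n_z = 0.61591 and ∂z/∂y = −n_y/n_z = −1.28820.
Unit vector along 005° is (sin 5°, cos 5°) = (0.0872, 0.9962).
Slope in that direction = a·(0.0872) + b·(0.9962) = −1.22962.
Apparent dip = arctan|1.22962| = 50.88° (true dip is 55.0°, so apparent ≤ true as expected).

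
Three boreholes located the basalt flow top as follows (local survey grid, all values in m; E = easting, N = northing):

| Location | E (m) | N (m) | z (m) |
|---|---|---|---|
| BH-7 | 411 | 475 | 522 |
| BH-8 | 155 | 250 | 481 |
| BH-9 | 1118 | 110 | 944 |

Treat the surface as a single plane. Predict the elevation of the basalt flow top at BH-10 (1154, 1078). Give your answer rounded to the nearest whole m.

657 m

Let the plane be z = a·E + b·N + c.
BH-8−BH-7: −256a − 225b = −41;  BH-9−BH-7: 707a − 365b = 422.
Solving gives a = 0.43528, b = −0.31303.
Then c = 522 − a·411 − b·475 = 491.79.
At (1154, 1078): z = 502.3 − 337.4 + 491.79 = 656.7 m.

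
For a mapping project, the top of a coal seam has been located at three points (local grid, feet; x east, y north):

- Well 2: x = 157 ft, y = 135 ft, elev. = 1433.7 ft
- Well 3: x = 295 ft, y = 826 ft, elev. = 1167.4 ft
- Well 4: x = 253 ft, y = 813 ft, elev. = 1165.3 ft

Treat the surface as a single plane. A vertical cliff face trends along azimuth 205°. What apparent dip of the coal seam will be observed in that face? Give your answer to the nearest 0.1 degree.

Two edge vectors: Well 2→Well 3 = (138, 691, -266.3), Well 2→Well 4 = (96, 678, -268.4).
Normal n = (Well 2→Well 3) × (Well 2→Well 4) = (-4913, 11474.4, 27228).
So ∂z/∂x = −n_x/n_z = 0.18044 and ∂z/∂y = −n_y/n_z = −0.42142.
Unit vector along 205° is (sin 205°, cos 205°) = (-0.4226, -0.9063).
Slope in that direction = a·(-0.4226) + b·(-0.9063) = 0.30568.
Apparent dip = arctan|0.30568| = 17.0° (true dip is 24.6°, so apparent ≤ true as expected).

17.0°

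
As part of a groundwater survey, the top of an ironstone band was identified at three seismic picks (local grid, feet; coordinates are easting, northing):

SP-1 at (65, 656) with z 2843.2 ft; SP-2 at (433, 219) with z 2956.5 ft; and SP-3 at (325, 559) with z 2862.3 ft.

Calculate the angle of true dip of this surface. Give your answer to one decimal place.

16.2°

Two edge vectors: SP-1→SP-2 = (368, -437, 113.3), SP-1→SP-3 = (260, -97, 19.1).
Normal n = (SP-1→SP-2) × (SP-1→SP-3) = (2643.4, 22429.2, 77924).
So ∂z/∂easting = −n_x/n_z = −0.03392 and ∂z/∂northing = −n_y/n_z = −0.28783.
Gradient magnitude |∇z| = √(a² + b²) = √(0.00115 + 0.08285) = 0.28983.
True dip = arctan(0.28983) = 16.2°, dipping toward N (azimuth ≈ 007°).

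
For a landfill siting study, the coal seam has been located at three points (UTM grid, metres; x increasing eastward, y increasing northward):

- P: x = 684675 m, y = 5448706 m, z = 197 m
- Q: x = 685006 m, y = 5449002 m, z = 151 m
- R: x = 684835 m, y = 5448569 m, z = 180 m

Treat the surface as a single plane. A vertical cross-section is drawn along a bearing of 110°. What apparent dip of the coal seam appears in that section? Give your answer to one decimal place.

Two edge vectors: P→Q = (331, 296, -46), P→R = (160, -137, -17).
Normal n = (P→Q) × (P→R) = (-11334, -1733, -92707).
So ∂z/∂x = −n_x/n_z = −0.12226 and ∂z/∂y = −n_y/n_z = −0.01869.
Unit vector along 110° is (sin 110°, cos 110°) = (0.9397, -0.3420).
Slope in that direction = a·(0.9397) + b·(-0.3420) = −0.10849.
Apparent dip = arctan|0.10849| = 6.2° (true dip is 7.1°, so apparent ≤ true as expected).

6.2°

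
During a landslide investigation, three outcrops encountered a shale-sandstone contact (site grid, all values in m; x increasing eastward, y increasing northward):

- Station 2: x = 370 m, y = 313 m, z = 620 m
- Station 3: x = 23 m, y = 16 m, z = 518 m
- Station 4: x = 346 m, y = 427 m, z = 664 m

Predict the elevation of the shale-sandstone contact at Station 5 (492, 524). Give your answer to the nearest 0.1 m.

696.3 m

Let the plane be z = a·x + b·y + c.
Station 3−Station 2: −347a − 297b = −102;  Station 4−Station 2: −24a + 114b = 44.
Solving gives a = −0.03084, b = 0.37947.
Then c = 620 − a·370 − b·313 = 512.64.
At (492, 524): z = −15.2 + 198.8 + 512.64 = 696.3 m.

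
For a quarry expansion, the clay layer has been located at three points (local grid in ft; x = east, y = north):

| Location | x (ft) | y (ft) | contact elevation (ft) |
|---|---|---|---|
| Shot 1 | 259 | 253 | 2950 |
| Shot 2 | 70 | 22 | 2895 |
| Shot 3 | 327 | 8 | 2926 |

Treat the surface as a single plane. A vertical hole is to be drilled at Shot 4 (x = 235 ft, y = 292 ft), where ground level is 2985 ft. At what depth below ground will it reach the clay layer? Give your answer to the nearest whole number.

Let the plane be z = a·x + b·y + c.
Shot 2−Shot 1: −189a − 231b = −55;  Shot 3−Shot 1: 68a − 245b = −24.
Solving gives a = 0.12789, b = 0.13346.
Then c = 2950 − a·259 − b·253 = 2883.11.
At (235, 292): z_contact = 30.1 + 39.0 + 2883.11 = 2952.1 ft.
Depth below ground = 2985 − 2952.1 = 33 ft.

33 ft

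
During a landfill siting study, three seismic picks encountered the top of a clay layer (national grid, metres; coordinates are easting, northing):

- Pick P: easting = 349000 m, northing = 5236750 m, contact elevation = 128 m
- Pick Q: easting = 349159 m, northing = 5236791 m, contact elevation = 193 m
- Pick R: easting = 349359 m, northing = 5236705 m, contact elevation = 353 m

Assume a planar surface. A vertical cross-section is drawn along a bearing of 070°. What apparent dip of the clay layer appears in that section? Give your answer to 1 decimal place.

Let the plane be z = a·easting + b·northing + c.
Pick Q−Pick P: 159a + 41b = 65;  Pick R−Pick P: 359a − 45b = 225.
Solving gives a = 0.55545, b = −0.56871.
Unit vector along 070° is (sin 70°, cos 70°) = (0.9397, 0.3420).
Slope in that direction = a·(0.9397) + b·(0.3420) = 0.32745.
Apparent dip = arctan|0.32745| = 18.1° (true dip is 38.5°, so apparent ≤ true as expected).

18.1°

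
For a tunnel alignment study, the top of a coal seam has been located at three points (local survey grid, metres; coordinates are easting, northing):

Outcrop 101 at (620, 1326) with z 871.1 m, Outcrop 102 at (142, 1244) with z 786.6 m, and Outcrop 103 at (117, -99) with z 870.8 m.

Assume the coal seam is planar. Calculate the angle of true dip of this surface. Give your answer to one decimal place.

Let the plane be z = a·easting + b·northing + c.
Outcrop 102−Outcrop 101: −478a − 82b = −84.5;  Outcrop 103−Outcrop 101: −503a − 1425b = −0.3.
Solving gives a = 0.18813, b = −0.06620.
Gradient magnitude |∇z| = √(a² + b²) = √(0.03539 + 0.00438) = 0.19944.
True dip = arctan(0.19944) = 11.3°, dipping toward WNW (azimuth ≈ 289°).

11.3°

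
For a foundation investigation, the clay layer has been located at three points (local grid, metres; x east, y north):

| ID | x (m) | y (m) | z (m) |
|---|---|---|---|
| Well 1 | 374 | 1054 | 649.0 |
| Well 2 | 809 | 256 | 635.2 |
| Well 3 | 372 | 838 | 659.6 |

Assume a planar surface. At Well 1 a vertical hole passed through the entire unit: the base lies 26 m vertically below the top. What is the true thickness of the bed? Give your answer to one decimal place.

Let the plane be z = a·x + b·y + c.
Well 2−Well 1: 435a − 798b = −13.8;  Well 3−Well 1: −2a − 216b = 10.6.
Solving gives a = −0.11972, b = −0.04797.
|∇z| = √(a²+b²) = 0.12897, so dip δ = arctan(0.12897) = 7.35°.
True thickness = vertical thickness × cos δ = 26 × cos 7.35° = 25.8 m.

25.8 m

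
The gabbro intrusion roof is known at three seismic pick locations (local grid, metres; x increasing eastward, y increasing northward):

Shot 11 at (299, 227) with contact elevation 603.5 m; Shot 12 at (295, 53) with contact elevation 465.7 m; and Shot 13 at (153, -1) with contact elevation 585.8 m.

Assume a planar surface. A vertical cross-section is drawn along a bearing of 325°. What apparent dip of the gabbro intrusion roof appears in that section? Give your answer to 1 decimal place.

53.1°

Two edge vectors: Shot 11→Shot 12 = (-4, -174, -137.8), Shot 11→Shot 13 = (-146, -228, -17.7).
Normal n = (Shot 11→Shot 12) × (Shot 11→Shot 13) = (-28338.6, 20048, -24492).
So ∂z/∂x = −n_x/n_z = −1.15706 and ∂z/∂y = −n_y/n_z = 0.81855.
Unit vector along 325° is (sin 325°, cos 325°) = (-0.5736, 0.8192).
Slope in that direction = a·(-0.5736) + b·(0.8192) = 1.33418.
Apparent dip = arctan|1.33418| = 53.1° (true dip is 54.8°, so apparent ≤ true as expected).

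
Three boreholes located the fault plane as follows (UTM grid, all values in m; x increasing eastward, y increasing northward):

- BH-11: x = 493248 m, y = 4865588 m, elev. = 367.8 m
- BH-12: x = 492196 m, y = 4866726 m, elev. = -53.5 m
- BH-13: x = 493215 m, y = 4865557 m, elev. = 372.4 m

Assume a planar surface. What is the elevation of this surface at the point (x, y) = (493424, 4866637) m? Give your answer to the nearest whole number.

107 m

Let the plane be z = a·x + b·y + c.
BH-12−BH-11: −1052a + 1138b = −421.3;  BH-13−BH-11: −33a − 31b = 4.6.
Solving gives a = 0.11152838, b = −0.26711085.
Then c = 367.8 − a·493248 − b·4865588 = 1245008.01.
At (493424, 4866637): z = 55030.8 − 1299931.6 + 1245008.01 = 107.2 m.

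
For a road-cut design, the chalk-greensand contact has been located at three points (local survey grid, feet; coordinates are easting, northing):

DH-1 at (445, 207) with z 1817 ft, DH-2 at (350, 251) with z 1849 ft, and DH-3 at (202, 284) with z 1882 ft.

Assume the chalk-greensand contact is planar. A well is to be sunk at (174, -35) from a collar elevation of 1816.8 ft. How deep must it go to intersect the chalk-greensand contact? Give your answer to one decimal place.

82.8 ft

Let the plane be z = a·easting + b·northing + c.
DH-2−DH-1: −95a + 44b = 32;  DH-3−DH-1: −243a + 77b = 65.
Solving gives a = −0.11726, b = 0.47409.
Then c = 1817 − a·445 − b·207 = 1771.05.
At (174, -35): z_contact = −20.40 − 16.59 + 1771.05 = 1734.05 ft.
Depth below ground = 1816.8 − 1734.05 = 82.8 ft.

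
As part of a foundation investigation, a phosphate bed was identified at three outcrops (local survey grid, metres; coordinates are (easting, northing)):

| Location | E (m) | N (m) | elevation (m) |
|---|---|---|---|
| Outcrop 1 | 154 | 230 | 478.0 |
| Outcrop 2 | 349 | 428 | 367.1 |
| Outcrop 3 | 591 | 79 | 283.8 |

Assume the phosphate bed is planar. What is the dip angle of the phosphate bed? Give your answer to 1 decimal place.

Let the plane be z = a·E + b·N + c.
Outcrop 2−Outcrop 1: 195a + 198b = −110.9;  Outcrop 3−Outcrop 1: 437a − 151b = −194.2.
Solving gives a = −0.47596, b = −0.09135.
Gradient magnitude |∇z| = √(a² + b²) = √(0.22654 + 0.00835) = 0.48465.
True dip = arctan(0.48465) = 25.9°, dipping toward E (azimuth ≈ 079°).

25.9°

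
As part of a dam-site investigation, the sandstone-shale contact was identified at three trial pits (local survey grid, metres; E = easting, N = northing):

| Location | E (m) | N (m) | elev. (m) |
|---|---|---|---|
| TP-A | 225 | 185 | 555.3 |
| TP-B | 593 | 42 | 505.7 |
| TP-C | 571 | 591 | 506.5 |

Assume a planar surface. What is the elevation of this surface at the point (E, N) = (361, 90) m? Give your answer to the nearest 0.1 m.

Two edge vectors: TP-A→TP-B = (368, -143, -49.6), TP-A→TP-C = (346, 406, -48.8).
Normal n = (TP-A→TP-B) × (TP-A→TP-C) = (27116, 796.8, 198886).
So ∂z/∂E = −n_x/n_z = −0.13634 and ∂z/∂N = −n_y/n_z = −0.00401.
Intercept c from TP-A: 555.3 + 30.68 + 0.74 = 586.72.
At (361, 90): z = −49.2 − 0.4 + 586.72 = 537.1 m.

537.1 m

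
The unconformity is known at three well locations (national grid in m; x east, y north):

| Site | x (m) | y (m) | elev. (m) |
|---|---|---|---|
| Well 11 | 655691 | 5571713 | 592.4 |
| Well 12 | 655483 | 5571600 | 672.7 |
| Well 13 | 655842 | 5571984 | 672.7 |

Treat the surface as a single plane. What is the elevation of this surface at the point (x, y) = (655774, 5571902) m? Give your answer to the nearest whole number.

Let the plane be z = a·x + b·y + c.
Well 12−Well 11: −208a − 113b = 80.3;  Well 13−Well 11: 151a + 271b = 80.3.
Solving gives a = −0.78451088, b = 0.73343595.
Then c = 592.4 − a·655691 − b·5571713 = −3571505.49.
At (655774, 5571902): z = −514461.8 + 4086633.2 − 3571505.49 = 665.9 m.

666 m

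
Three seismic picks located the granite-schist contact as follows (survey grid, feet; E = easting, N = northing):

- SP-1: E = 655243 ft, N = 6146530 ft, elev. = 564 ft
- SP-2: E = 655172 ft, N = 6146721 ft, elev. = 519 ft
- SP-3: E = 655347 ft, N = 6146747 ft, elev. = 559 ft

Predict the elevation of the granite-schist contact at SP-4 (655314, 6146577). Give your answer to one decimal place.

Let the plane be z = a·E + b·N + c.
SP-2−SP-1: −71a + 191b = −45;  SP-3−SP-1: 104a + 217b = −5.
Solving gives a = 0.249780273, b = −0.142751836.
Then c = 564 − a·655243 − b·6146530 = 714325.67.
At (655314, 6146577): z = 163684.5 − 877435.2 + 714325.67 = 575.0 ft.

575.0 ft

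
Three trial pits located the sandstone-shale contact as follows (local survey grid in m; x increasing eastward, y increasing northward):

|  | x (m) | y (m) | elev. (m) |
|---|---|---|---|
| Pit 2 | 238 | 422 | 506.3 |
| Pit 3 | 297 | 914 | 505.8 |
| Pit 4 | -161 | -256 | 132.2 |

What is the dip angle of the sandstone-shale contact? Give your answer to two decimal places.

Two edge vectors: Pit 2→Pit 3 = (59, 492, -0.5), Pit 2→Pit 4 = (-399, -678, -374.1).
Normal n = (Pit 2→Pit 3) × (Pit 2→Pit 4) = (-184396.2, 22271.4, 156306).
So ∂z/∂x = −n_x/n_z = 1.17971 and ∂z/∂y = −n_y/n_z = −0.14249.
Gradient magnitude |∇z| = √(a² + b²) = √(1.39172 + 0.02030) = 1.18829.
True dip = arctan(1.18829) = 49.92°, dipping toward W (azimuth ≈ 277°).

49.92°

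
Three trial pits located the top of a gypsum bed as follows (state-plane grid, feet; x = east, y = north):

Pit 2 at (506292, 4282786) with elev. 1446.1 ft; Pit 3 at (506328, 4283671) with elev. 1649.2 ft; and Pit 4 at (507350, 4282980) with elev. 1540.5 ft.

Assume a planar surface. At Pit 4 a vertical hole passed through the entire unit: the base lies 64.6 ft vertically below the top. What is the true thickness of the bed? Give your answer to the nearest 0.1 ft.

62.9 ft

Two edge vectors: Pit 2→Pit 3 = (36, 885, 203.1), Pit 2→Pit 4 = (1058, 194, 94.4).
Normal n = (Pit 2→Pit 3) × (Pit 2→Pit 4) = (44142.6, 211481.4, -929346).
So ∂z/∂x = −n_x/n_z = 0.04750 and ∂z/∂y = −n_y/n_z = 0.22756.
|∇z| = √(a²+b²) = 0.23246, so dip δ = arctan(0.23246) = 13.09°.
True thickness = vertical thickness × cos δ = 64.6 × cos 13.09° = 62.9 ft.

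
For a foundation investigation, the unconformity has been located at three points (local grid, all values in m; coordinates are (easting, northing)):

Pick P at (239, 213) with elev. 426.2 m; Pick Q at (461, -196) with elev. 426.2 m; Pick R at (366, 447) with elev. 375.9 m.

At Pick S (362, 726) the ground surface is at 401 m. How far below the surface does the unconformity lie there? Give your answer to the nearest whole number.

54 m

Let the plane be z = a·E + b·N + c.
Pick Q−Pick P: 222a − 409b = 0;  Pick R−Pick P: 127a + 234b = −50.3.
Solving gives a = −0.19802, b = −0.10748.
Then c = 426.2 − a·239 − b·213 = 496.42.
At (362, 726): z_contact = −71.7 − 78.0 + 496.42 = 346.7 m.
Depth below ground = 401 − 346.7 = 54 m.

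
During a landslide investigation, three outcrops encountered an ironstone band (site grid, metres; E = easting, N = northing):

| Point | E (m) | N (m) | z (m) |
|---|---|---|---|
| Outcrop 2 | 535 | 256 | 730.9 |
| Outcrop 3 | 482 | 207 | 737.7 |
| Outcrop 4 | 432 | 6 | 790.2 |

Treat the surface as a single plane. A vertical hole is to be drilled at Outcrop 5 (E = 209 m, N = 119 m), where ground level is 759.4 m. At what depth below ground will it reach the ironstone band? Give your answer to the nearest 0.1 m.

35.6 m

Two edge vectors: Outcrop 2→Outcrop 3 = (-53, -49, 6.8), Outcrop 2→Outcrop 4 = (-103, -250, 59.3).
Normal n = (Outcrop 2→Outcrop 3) × (Outcrop 2→Outcrop 4) = (-1205.7, 2442.5, 8203).
So ∂z/∂E = −n_x/n_z = 0.14698 and ∂z/∂N = −n_y/n_z = −0.29776.
Intercept c from Outcrop 2: 730.9 − 78.64 + 76.23 = 728.49.
At (209, 119): z_contact = 30.72 − 35.43 + 728.49 = 723.78 m.
Depth below ground = 759.4 − 723.78 = 35.6 m.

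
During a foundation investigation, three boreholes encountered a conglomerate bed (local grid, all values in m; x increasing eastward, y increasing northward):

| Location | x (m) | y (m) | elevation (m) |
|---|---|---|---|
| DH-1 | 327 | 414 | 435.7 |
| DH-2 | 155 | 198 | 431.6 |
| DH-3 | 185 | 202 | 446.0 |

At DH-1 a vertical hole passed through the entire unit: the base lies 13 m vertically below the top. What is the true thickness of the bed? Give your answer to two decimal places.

Two edge vectors: DH-1→DH-2 = (-172, -216, -4.1), DH-1→DH-3 = (-142, -212, 10.3).
Normal n = (DH-1→DH-2) × (DH-1→DH-3) = (-3094, 2353.8, 5792).
So ∂z/∂x = −n_x/n_z = 0.53419 and ∂z/∂y = −n_y/n_z = −0.40639.
|∇z| = √(a²+b²) = 0.67120, so dip δ = arctan(0.67120) = 33.87°.
True thickness = vertical thickness × cos δ = 13 × cos 33.87° = 10.79 m.

10.79 m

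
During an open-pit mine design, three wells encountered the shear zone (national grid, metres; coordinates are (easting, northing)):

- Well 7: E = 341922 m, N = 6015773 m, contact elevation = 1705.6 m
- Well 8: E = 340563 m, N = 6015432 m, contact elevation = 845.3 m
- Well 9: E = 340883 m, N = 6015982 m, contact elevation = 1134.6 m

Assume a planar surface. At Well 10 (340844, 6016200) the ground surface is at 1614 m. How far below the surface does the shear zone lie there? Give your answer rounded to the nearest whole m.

462 m

Two edge vectors: Well 7→Well 8 = (-1359, -341, -860.3), Well 7→Well 9 = (-1039, 209, -571).
Normal n = (Well 7→Well 8) × (Well 7→Well 9) = (374513.7, 117862.7, -638330).
So ∂z/∂E = −n_x/n_z = 0.58670860 and ∂z/∂N = −n_y/n_z = 0.18464227.
Intercept c from Well 7: 1705.6 − 200608.58 − 1110765.98 = −1309668.96.
At (340844, 6016200): z_contact = 199976.1 + 1110844.8 − 1309668.96 = 1152.0 m.
Depth below ground = 1614 − 1152.0 = 462 m.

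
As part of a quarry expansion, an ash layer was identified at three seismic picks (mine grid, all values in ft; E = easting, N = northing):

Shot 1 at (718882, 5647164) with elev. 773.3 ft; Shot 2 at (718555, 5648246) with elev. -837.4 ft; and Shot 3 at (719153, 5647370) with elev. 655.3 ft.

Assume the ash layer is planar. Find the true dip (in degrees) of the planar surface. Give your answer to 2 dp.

55.11°

Two edge vectors: Shot 1→Shot 2 = (-327, 1082, -1610.7), Shot 1→Shot 3 = (271, 206, -118).
Normal n = (Shot 1→Shot 2) × (Shot 1→Shot 3) = (204128.2, -475085.7, -360584).
So ∂z/∂E = −n_x/n_z = 0.56610 and ∂z/∂N = −n_y/n_z = −1.31755.
Gradient magnitude |∇z| = √(a² + b²) = √(0.32047 + 1.73593) = 1.43402.
True dip = arctan(1.43402) = 55.11°, dipping toward NNW (azimuth ≈ 337°).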